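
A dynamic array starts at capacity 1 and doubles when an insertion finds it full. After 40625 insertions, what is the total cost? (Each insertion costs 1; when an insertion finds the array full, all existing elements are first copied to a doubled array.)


Insertion cost: 40625 (one per element)
Resizes occur just before inserting elements 2, 3, 5, 9, ...
Elements copied at each resize: 1 + 2 + 4 + 8 + 16 + 32 + 64 + 128 + 256 + 512 + 1024 + 2048 + 4096 + 8192 + 16384 + 32768
Sum of copies = 65535 (geometric series: 2^k - 1)
Total = 40625 + 65535 = 106160


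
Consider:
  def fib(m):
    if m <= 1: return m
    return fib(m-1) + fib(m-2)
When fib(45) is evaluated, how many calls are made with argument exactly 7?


Let N(m) = number of times fib(m) is called while evaluating fib(45).
N(45) = 1 (the initial call).
N(44) = 1 (only fib(45) calls it).
For 1 <= m <= 43: fib(m) is called by fib(m+1) and fib(m+2), so
  N(m) = N(m+1) + N(m+2).
fib(0) is called only by fib(2), so N(0) = N(2).
Walk down from m=45:
  N(45)=1, N(44)=1, N(43)=2, N(42)=3, N(41)=5, N(40)=8, N(39)=13, N(38)=21, N(37)=34, N(36)=55, N(35)=89, N(34)=144, N(33)=233, N(32)=377, N(31)=610, N(30)=987, N(29)=1597, N(28)=2584, N(27)=4181, N(26)=6765, N(25)=10946, N(24)=17711, N(23)=28657, N(22)=46368, N(21)=75025, N(20)=121393, N(19)=196418, N(18)=317811, N(17)=514229, N(16)=832040, N(15)=1346269, N(14)=2178309, N(13)=3524578, N(12)=5702887, N(11)=9227465, N(10)=14930352, N(9)=24157817, N(8)=39088169, N(7)=63245986
N(7) = 63245986


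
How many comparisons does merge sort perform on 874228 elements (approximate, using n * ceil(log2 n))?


Recursion depth: ceil(log2(874228)) = 20
Each recursion level merges n = 874228 elements
Total = 874228 * 20 = 17484560


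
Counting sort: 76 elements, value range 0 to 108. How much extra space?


n = 76 (output array)
k = 109 (count array for 109 distinct values)
Extra space = 76 + 109 = 185


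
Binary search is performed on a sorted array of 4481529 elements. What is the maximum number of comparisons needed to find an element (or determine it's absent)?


Binary search halves the search space each comparison:
  Step 1: search space = 4481529 -> 2240764
  Step 2: search space = 2240764 -> 1120382
  Step 3: search space = 1120382 -> 560191
  Step 4: search space = 560191 -> 280095
  Step 5: search space = 280095 -> 140047
  Step 6: search space = 140047 -> 70023
  Step 7: search space = 70023 -> 35011
  Step 8: search space = 35011 -> 17505
  Step 9: search space = 17505 -> 8752
  Step 10: search space = 8752 -> 4376
  Step 11: search space = 4376 -> 2188
  Step 12: search space = 2188 -> 1094
  Step 13: search space = 1094 -> 547
  Step 14: search space = 547 -> 273
  Step 15: search space = 273 -> 136
  Step 16: search space = 136 -> 68
  Step 17: search space = 68 -> 34
  Step 18: search space = 34 -> 17
  Step 19: search space = 17 -> 8
  Step 20: search space = 8 -> 4
  Step 21: search space = 4 -> 2
  Step 22: search space = 2 -> 1
  Step 23: search space = 1 (final check)
Maximum comparisons = floor(log2(4481529)) + 1 = 22 + 1 = 23


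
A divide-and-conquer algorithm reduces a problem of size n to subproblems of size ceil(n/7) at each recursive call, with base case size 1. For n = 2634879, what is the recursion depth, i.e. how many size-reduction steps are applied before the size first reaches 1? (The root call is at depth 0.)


Each step divides the size by 7 (rounding up); after k steps the size is ceil(n/7^k), which equals 1 exactly when 7^k >= n.
So the depth is the smallest k with 7^k >= 2634879, i.e. ceil(log_7(2634879)).
7^7 = 823543 < 2634879 <= 5764801 = 7^8
Recursion depth = 8


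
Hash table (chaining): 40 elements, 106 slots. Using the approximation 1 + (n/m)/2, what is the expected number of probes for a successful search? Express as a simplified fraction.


Computing expected probes:
alpha = 40/106
= 1 + alpha/2
= 1 + 40/(2*106)
= (2*106 + 40) / (2*106)
= 252/212 = 63/53


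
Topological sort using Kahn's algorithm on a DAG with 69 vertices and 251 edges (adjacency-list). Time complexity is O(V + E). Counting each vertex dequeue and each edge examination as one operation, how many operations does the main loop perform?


Kahn's algorithm:
  1. Compute in-degrees: O(V + E)
  2. Process queue: each vertex dequeued once (O(V))
     each edge examined once (O(E))
Total = V + E = 69 + 251 = 320


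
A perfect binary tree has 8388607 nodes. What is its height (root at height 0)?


For a perfect binary tree of height h: n = 2^(h+1) - 1, so h = log2(n+1) - 1.
  n + 1 = 8388608 = 2^23
  log2(8388608) = 23
  height = 23 - 1 = 22


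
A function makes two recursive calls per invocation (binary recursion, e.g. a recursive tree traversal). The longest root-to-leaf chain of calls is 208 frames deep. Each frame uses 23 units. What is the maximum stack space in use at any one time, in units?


Binary recursion: the two calls run one after the other, so only one root-to-leaf chain of frames is on the stack at a time.
Maximum depth (longest chain) = 208 frames
Each frame = 23 units
Max stack space = 208 * 23 = 4784


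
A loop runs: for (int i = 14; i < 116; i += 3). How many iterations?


Loop starts at i = 14, increments by 3, stops when i >= 116.
Number of iterations = ceil((116 - 14) / 3)
= ceil(102 / 3)
= 34


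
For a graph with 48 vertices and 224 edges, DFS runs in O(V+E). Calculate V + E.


A full DFS traversal visits each vertex once and examines each edge once.
V = 48
E = 224
Sum = 48 + 224 = 272


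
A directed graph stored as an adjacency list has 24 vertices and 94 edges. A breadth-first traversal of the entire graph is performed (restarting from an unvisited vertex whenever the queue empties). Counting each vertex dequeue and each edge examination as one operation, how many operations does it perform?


A full BFS traversal dequeues each vertex once and examines each edge once.
Vertex visits: 24
Edge visits: 94
V + E = 24 + 94 = 118


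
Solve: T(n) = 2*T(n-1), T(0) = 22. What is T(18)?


Unrolling:
T(18) = 2*T(17) = 2^2*T(16) = ... = 2^18*T(0)
= 2^18 * 22
= 262144 * 22 = 5767168


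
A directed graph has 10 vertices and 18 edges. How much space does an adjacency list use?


Adjacency list: one list head per vertex + one entry per edge
Vertex heads: 10
Edge entries: 18
Total = 10 + 18 = 28


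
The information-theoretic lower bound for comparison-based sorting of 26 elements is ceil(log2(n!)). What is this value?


A binary decision tree of height h has at most 2^h leaves and needs at least n! of them, so h >= ceil(log2(n!)).
Compute 26! as a running product:
  x2 = 2, x3 = 6, x4 = 24, x5 = 120
  x6 = 720, x7 = 5040, x8 = 40320, x9 = 362880
  x10 = 3628800, x11 = 39916800, x12 = 479001600, x13 = 6227020800
  x14 = 87178291200, x15 = 1307674368000, x16 = 20922789888000, x17 = 355687428096000
  x18 = 6402373705728000, x19 = 121645100408832000, x20 = 2432902008176640000, x21 = 51090942171709440000
  x22 = 1124000727777607680000, x23 = 25852016738884976640000, x24 = 620448401733239439360000, x25 = 15511210043330985984000000
  x26 = 403291461126605635584000000
26! = 403291461126605635584000000
Bracket between powers of 2:
  2^88 = 309485009821345068724781056 < 403291461126605635584000000 <= 618970019642690137449562112 = 2^89
So ceil(log2(26!)) = 89


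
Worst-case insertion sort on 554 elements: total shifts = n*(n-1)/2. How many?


Sum of shifts = 1 + 2 + 3 + ... + 553
= 554 * 553 / 2
= 306362 / 2
= 153181


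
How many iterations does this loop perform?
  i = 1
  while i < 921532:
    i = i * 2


The loop variable doubles each iteration:
i = 1 -> 2 -> 4 -> 8 -> 16 -> 32 -> 64 -> 128 -> 256 -> 512 -> 1024 -> 2048 -> 4096 -> 8192 -> 16384 -> 32768 -> 65536 -> 131072 -> 262144 -> 524288 -> 1048576 (stop, 1048576 >= 921532)
Number of doublings = ceil(log2(921532)) = 20


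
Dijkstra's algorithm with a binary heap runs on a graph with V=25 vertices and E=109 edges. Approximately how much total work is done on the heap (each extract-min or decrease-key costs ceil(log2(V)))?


Dijkstra with a binary heap: each vertex is extracted once, each edge may relax once.
Each heap operation costs O(log V).
V + E = 25 + 109 = 134
ceil(log2(25)) = 5 (since 2^4 = 16 < 25 <= 32 = 2^5)
Total heap work = (V+E) * ceil(log2(V)) = 134 * 5 = 670


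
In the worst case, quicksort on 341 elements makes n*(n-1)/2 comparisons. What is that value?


Sum of comparisons per partition:
340 + 339 + ... + 1 + 0
= 341 * (341 - 1) / 2
= 341 * 340 / 2
= 57970


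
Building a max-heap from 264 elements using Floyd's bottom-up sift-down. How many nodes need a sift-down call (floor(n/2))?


In a heap of 264 elements (0-indexed array):
  Last element index: 263
  Parent of last element: floor((263 - 1) / 2) = 131
  Internal nodes: indices 0 to 131
  Count = floor(264/2) = 132


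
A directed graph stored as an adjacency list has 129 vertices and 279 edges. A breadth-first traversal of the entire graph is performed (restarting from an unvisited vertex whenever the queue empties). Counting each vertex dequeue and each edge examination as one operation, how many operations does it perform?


A full BFS traversal dequeues each vertex once and examines each edge once.
Vertex visits: 129
Edge visits: 279
V + E = 129 + 279 = 408


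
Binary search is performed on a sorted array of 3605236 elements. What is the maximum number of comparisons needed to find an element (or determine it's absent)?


Binary search halves the search space each comparison:
  Step 1: search space = 3605236 -> 1802618
  Step 2: search space = 1802618 -> 901309
  Step 3: search space = 901309 -> 450654
  Step 4: search space = 450654 -> 225327
  Step 5: search space = 225327 -> 112663
  Step 6: search space = 112663 -> 56331
  Step 7: search space = 56331 -> 28165
  Step 8: search space = 28165 -> 14082
  Step 9: search space = 14082 -> 7041
  Step 10: search space = 7041 -> 3520
  Step 11: search space = 3520 -> 1760
  Step 12: search space = 1760 -> 880
  Step 13: search space = 880 -> 440
  Step 14: search space = 440 -> 220
  Step 15: search space = 220 -> 110
  Step 16: search space = 110 -> 55
  Step 17: search space = 55 -> 27
  Step 18: search space = 27 -> 13
  Step 19: search space = 13 -> 6
  Step 20: search space = 6 -> 3
  Step 21: search space = 3 -> 1
  Step 22: search space = 1 (final check)
Maximum comparisons = floor(log2(3605236)) + 1 = 21 + 1 = 22


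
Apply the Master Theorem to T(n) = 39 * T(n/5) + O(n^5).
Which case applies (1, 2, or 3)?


The Master Theorem: T(n) = a*T(n/b) + O(n^c)
  a = 39, b = 5, c = 5
log_b(a) = log_5(39) ~ 2.276
Compare b^c with a: 5^5 = 3125 > 39, so c > log_b(a).
Since c > log_b(a), Case 3 applies.
T(n) = O(n^5)
Master Theorem case = 3


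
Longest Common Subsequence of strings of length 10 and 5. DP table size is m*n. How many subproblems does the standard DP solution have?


DP table indexed by positions in both strings.
First string: 10 positions
Second string: 5 positions
Total = 10 * 5 = 50


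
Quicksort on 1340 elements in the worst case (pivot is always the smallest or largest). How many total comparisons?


In the worst case, each partition step picks the worst pivot:
  Partition 1: 1339 comparisons (n-1 elements to compare)
  Partition 2: 1338 comparisons
  Partition 3: 1337 comparisons
  Partition 4: 1336 comparisons
  Partition 5: 1335 comparisons
  ...
  Last partition: 0 comparisons
Total = (n-1) + (n-2) + ... + 1 + 0 = n*(n-1)/2
= 1340*1339/2 = 897130


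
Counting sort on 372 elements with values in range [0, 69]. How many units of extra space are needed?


Output array size: 372 (to store sorted result)
Count array size: 70 (one slot per possible value, range 0 to 69)
Total extra space = 372 + 70 = 442


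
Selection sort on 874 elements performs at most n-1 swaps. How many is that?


Each of the 873 passes places one element in its final position.
Pass 1: swap minimum into position 0
Pass 2: swap minimum of remaining into position 1
...
Pass 873: last two elements, one swap
Maximum swaps = 874 - 1 = 873


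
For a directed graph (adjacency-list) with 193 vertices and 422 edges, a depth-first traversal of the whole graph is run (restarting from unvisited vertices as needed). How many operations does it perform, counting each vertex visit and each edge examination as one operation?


A full DFS traversal visits each vertex once and examines each edge once.
V = 193
E = 422
Sum = 193 + 422 = 615


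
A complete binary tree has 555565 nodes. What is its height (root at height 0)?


In a complete binary tree, level k holds nodes 2^k .. 2^(k+1)-1 (1-indexed).
Height = floor(log2(n)) = floor(log2(555565)) = 19
Check: 2^19 = 524288 <= 555565 < 1048576 = 2^20


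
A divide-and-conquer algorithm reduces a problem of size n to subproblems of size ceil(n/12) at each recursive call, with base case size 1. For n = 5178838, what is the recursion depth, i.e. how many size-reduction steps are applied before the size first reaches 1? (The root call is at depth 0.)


Each step divides the size by 12 (rounding up); after k steps the size is ceil(n/12^k), which equals 1 exactly when 12^k >= n.
So the depth is the smallest k with 12^k >= 5178838, i.e. ceil(log_12(5178838)).
12^6 = 2985984 < 5178838 <= 35831808 = 12^7
Recursion depth = 7


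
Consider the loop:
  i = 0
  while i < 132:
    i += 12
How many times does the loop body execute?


Starting at i = 0, each iteration adds 12.
Iterations until i >= 132:
  Iteration 1: i = 0 -> i = 12
  Iteration 2: i = 12 -> i = 24
  Iteration 3: i = 24 -> i = 36
  Iteration 4: i = 36 -> i = 48
  Iteration 5: i = 48 -> i = 60
  Iteration 6: i = 60 -> i = 72
  Iteration 7: i = 72 -> i = 84
  Iteration 8: i = 84 -> i = 96
  ... continuing ...
Total iterations = ceil(132/12) = 11


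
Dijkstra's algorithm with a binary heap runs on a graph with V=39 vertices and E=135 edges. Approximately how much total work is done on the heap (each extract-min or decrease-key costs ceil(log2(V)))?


Dijkstra with a binary heap: each vertex is extracted once, each edge may relax once.
Each heap operation costs O(log V).
V + E = 39 + 135 = 174
ceil(log2(39)) = 6 (since 2^5 = 32 < 39 <= 64 = 2^6)
Total heap work = (V+E) * ceil(log2(V)) = 174 * 6 = 1044


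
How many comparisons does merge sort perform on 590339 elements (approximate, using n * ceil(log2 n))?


Recursion depth: ceil(log2(590339)) = 20
Each recursion level merges n = 590339 elements
Total = 590339 * 20 = 11806780


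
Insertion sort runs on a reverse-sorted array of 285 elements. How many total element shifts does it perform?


Sum of shifts = 1 + 2 + 3 + ... + 284
= 285 * 284 / 2
= 80940 / 2
= 40470


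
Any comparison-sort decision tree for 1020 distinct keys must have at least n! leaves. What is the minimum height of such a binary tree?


A binary decision tree of height h has at most 2^h leaves and needs at least n! of them, so h >= ceil(log2(n!)).
1020! is far too large to multiply out, so use Stirling's series:
  ln(n!) ~ n ln n - n + (1/2) ln(2 pi n) + 1/(12n)  (error below 1/(360 n^3), negligible here)
  ln(1020) = 6.9275579
  n ln n = 1020 * 6.9275579 = 7066.1091
  (1/2) ln(2 pi * 1020) = (1/2) ln(6408.8490) = 4.3827
  1/(12*1020) = 0.0001
  ln(1020!) ~ 7066.1091 - 1020 + 4.3827 + 0.0001 = 6050.4919
Convert to base 2: log2(1020!) = 6050.4919 / ln 2 = 6050.4919 / 0.69314718 = 8729.0147
ceil(8729.0147) = 8730


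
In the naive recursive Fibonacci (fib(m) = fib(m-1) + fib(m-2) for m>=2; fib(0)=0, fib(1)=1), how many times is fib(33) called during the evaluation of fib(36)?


Let N(m) = number of times fib(m) is called while evaluating fib(36).
N(36) = 1 (the initial call).
N(35) = 1 (only fib(36) calls it).
For 1 <= m <= 34: fib(m) is called by fib(m+1) and fib(m+2), so
  N(m) = N(m+1) + N(m+2).
fib(0) is called only by fib(2), so N(0) = N(2).
Walk down from m=36:
  N(36)=1, N(35)=1, N(34)=2, N(33)=3
N(33) = 3


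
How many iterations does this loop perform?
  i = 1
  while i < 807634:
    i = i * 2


The loop variable doubles each iteration:
i = 1 -> 2 -> 4 -> 8 -> 16 -> 32 -> 64 -> 128 -> 256 -> 512 -> 1024 -> 2048 -> 4096 -> 8192 -> 16384 -> 32768 -> 65536 -> 131072 -> 262144 -> 524288 -> 1048576 (stop, 1048576 >= 807634)
Number of doublings = ceil(log2(807634)) = 20


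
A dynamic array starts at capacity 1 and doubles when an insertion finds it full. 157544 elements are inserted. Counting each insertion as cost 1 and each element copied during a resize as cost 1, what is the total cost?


n = 157544
Insertion costs: 157544
Resizes copy 1, 2, 4, ... up to the largest power of 2 that is <= n-1 = 157543, i.e. 131072.
Copy costs = 1 + 2 + 4 + 8 + 16 + 32 + 64 + 128 + 256 + 512 + 1024 + 2048 + 4096 + 8192 + 16384 + 32768 + 65536 + 131072 = 262143
Total = 157544 + 262143 = 419687


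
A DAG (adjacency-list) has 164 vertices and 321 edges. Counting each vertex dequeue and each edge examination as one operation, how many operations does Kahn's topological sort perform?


V = 164 (vertex processing)
E = 321 (edge processing)
V + E = 164 + 321 = 485


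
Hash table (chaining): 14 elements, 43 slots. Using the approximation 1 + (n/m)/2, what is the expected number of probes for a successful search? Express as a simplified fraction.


Computing expected probes:
alpha = 14/43
= 1 + alpha/2
= 1 + 14/(2*43)
= (2*43 + 14) / (2*43)
= 100/86 = 50/43


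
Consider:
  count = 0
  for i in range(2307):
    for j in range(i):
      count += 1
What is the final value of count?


For each i, the inner loop runs i times:
  i=0: inner runs 0 times
  i=1: inner runs 1 time
  i=2: inner runs 2 times
  i=3: inner runs 3 times
  i=4: inner runs 4 times
  i=5: inner runs 5 times
  i=6: inner runs 6 times
  i=7: inner runs 7 times
  ...
Total = 0 + 1 + 2 + ... + 2306 = 2307*(2307-1)/2 = 2659971


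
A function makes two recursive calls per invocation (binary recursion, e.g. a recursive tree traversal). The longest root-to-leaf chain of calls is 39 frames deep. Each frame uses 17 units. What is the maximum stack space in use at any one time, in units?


Binary recursion: the two calls run one after the other, so only one root-to-leaf chain of frames is on the stack at a time.
Maximum depth (longest chain) = 39 frames
Each frame = 17 units
Max stack space = 39 * 17 = 663


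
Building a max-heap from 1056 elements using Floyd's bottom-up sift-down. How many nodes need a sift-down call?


In a heap of 1056 elements (0-indexed array):
  Last element index: 1055
  Parent of last element: floor((1055 - 1) / 2) = 527
  Internal nodes: indices 0 to 527
  Count = floor(1056/2) = 528


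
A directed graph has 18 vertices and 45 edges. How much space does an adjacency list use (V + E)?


Adjacency list: one list head per vertex + one entry per edge
Vertex heads: 18
Edge entries: 45
Total = 18 + 45 = 63


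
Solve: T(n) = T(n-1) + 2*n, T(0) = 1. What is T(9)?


Expanding the recurrence:
T(9) = T(8) + 2*9
       = T(7) + 2*8 + 2*9
       ...
       = T(0) + 2*(1 + 2 + ... + 9)
       = 1 + 2 * 9*10/2
       = 1 + 2 * 45
       = 1 + 90 = 91


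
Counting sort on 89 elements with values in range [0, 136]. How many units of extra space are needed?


Output array size: 89 (to store sorted result)
Count array size: 137 (one slot per possible value, range 0 to 136)
Total extra space = 89 + 137 = 226


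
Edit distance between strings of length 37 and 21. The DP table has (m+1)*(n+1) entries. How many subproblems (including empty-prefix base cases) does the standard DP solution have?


The table includes base cases (empty prefixes).
Rows: (m+1) = 38
Columns: (n+1) = 22
Total = 38 * 22 = 836


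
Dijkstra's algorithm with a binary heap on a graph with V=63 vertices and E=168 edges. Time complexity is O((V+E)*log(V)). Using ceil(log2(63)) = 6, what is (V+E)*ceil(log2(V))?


Dijkstra with a binary heap: each vertex is extracted once, each edge may relax once.
Each heap operation costs O(log V).
V + E = 63 + 168 = 231
ceil(log2(63)) = 6 (since 2^5 = 32 < 63 <= 64 = 2^6)
Total heap work = (V+E) * ceil(log2(V)) = 231 * 6 = 1386


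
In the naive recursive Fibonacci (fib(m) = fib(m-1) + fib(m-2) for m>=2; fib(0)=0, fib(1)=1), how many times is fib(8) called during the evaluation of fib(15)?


Let N(m) = number of times fib(m) is called while evaluating fib(15).
N(15) = 1 (the initial call).
N(14) = 1 (only fib(15) calls it).
For 1 <= m <= 13: fib(m) is called by fib(m+1) and fib(m+2), so
  N(m) = N(m+1) + N(m+2).
fib(0) is called only by fib(2), so N(0) = N(2).
Walk down from m=15:
  N(15)=1, N(14)=1, N(13)=2, N(12)=3, N(11)=5, N(10)=8, N(9)=13, N(8)=21
N(8) = 21


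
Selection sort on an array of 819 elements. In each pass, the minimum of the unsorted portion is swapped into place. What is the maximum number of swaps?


Selection sort performs one swap per pass:
  Pass 1: find min in positions 0 to 818, swap with position 0
  Pass 2: find min in positions 1 to 818, swap with position 1
  Pass 3: find min in positions 2 to 818, swap with position 2
  Pass 4: find min in positions 3 to 818, swap with position 3
  Pass 5: find min in positions 4 to 818, swap with position 4
  ... (813 more passes)
Total passes (and swaps) = n - 1 = 819 - 1 = 818


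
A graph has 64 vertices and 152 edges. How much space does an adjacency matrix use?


Adjacency matrix: V x V grid of entries
Space = V^2 = 64^2 = 64 * 64 = 4096


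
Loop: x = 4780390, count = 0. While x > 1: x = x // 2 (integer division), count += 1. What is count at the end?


The variable x halves each step:
x = 4780390 -> 2390195 -> 1195097 -> 597548 -> 298774 -> 149387 -> 74693 -> 37346 -> 18673 -> 9336 -> 4668 -> 2334 -> 1167 -> 583 -> 291 -> 145 -> 72 -> 36 -> 18 -> 9 -> 4 -> 2 -> 1
Number of halvings = floor(log2(4780390)) = 22


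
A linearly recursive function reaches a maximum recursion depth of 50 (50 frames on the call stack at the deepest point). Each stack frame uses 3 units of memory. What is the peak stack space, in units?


Maximum recursion depth = 50 frames
Memory per frame = 3 units
Total stack space = depth * frame_size
= 50 * 3 = 150


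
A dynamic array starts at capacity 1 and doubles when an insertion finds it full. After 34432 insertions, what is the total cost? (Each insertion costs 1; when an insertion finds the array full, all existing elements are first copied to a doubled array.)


Insertion cost: 34432 (one per element)
Resizes occur just before inserting elements 2, 3, 5, 9, ...
Elements copied at each resize: 1 + 2 + 4 + 8 + 16 + 32 + 64 + 128 + 256 + 512 + 1024 + 2048 + 4096 + 8192 + 16384 + 32768
Sum of copies = 65535 (geometric series: 2^k - 1)
Total = 34432 + 65535 = 99967


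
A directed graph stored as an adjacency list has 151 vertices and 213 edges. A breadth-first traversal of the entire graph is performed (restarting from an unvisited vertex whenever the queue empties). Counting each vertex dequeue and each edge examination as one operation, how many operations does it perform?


A full BFS traversal dequeues each vertex once and examines each edge once.
Vertex visits: 151
Edge visits: 213
V + E = 151 + 213 = 364


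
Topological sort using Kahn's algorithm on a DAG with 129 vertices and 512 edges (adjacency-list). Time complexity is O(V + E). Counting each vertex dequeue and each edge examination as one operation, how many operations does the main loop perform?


Kahn's algorithm:
  1. Compute in-degrees: O(V + E)
  2. Process queue: each vertex dequeued once (O(V))
     each edge examined once (O(E))
Total = V + E = 129 + 512 = 641


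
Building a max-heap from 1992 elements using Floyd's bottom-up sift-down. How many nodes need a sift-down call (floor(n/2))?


In a heap of 1992 elements (0-indexed array):
  Last element index: 1991
  Parent of last element: floor((1991 - 1) / 2) = 995
  Internal nodes: indices 0 to 995
  Count = floor(1992/2) = 996


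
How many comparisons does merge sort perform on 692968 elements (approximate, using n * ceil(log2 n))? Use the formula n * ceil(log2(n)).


Recursion depth: ceil(log2(692968)) = 20
Each recursion level merges n = 692968 elements
Total = 692968 * 20 = 13859360


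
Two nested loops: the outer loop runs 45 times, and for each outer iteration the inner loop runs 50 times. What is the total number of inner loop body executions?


Outer loop: 45 iterations
Inner loop: 50 iterations per outer iteration
Total = 45 * 50 = 2250


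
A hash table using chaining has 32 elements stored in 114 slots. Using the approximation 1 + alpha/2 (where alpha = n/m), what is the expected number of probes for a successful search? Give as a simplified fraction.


Load factor alpha = n/m = 32/114
Expected probes = 1 + alpha/2 = 1 + 32/(2*114)
= 1 + 32/228
= 228/228 + 32/228
= 260/228
Simplify: 65/57


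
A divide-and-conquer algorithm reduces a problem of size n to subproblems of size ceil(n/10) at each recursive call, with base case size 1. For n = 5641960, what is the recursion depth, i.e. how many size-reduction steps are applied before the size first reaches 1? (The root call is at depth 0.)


Each step divides the size by 10 (rounding up); after k steps the size is ceil(n/10^k), which equals 1 exactly when 10^k >= n.
So the depth is the smallest k with 10^k >= 5641960, i.e. ceil(log_10(5641960)).
10^6 = 1000000 < 5641960 <= 10000000 = 10^7
Recursion depth = 7


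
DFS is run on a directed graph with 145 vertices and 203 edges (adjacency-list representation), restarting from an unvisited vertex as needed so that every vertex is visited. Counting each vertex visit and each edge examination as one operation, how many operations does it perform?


A full DFS traversal processes each vertex exactly once (push/pop on stack).
Each directed edge is examined once.
V = 145, E = 203
V + E = 348


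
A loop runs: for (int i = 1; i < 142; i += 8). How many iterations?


Loop starts at i = 1, increments by 8, stops when i >= 142.
Number of iterations = ceil((142 - 1) / 8)
= ceil(141 / 8)
= 18


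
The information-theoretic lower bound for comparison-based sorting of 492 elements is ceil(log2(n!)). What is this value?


A binary decision tree of height h has at most 2^h leaves and needs at least n! of them, so h >= ceil(log2(n!)).
492! is far too large to multiply out, so use Stirling's series:
  ln(n!) ~ n ln n - n + (1/2) ln(2 pi n) + 1/(12n)  (error below 1/(360 n^3), negligible here)
  ln(492) = 6.1984787
  n ln n = 492 * 6.1984787 = 3049.6515
  (1/2) ln(2 pi * 492) = (1/2) ln(3091.3272) = 4.0182
  1/(12*492) = 0.0002
  ln(492!) ~ 3049.6515 - 492 + 4.0182 + 0.0002 = 2561.6699
Convert to base 2: log2(492!) = 2561.6699 / ln 2 = 2561.6699 / 0.69314718 = 3695.7085
ceil(3695.7085) = 3696


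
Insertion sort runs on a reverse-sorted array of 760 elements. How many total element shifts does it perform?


Sum of shifts = 1 + 2 + 3 + ... + 759
= 760 * 759 / 2
= 576840 / 2
= 288420


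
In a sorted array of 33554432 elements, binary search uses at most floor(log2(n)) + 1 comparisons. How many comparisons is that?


Halving sequence: 33554432 -> 16777216 -> 8388608 -> 4194304 -> 2097152 -> 1048576 -> 524288 -> 262144 -> 131072 -> 65536 -> 32768 -> 16384 -> 8192 -> 4096 -> 2048 -> 1024 -> 512 -> 256 -> 128 -> 64 -> 32 -> 16 -> 8 -> 4 -> 2 -> 1
Number of halvings = 25
Max comparisons = 25 + 1 = 26


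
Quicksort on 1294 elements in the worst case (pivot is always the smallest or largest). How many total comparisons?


In the worst case, each partition step picks the worst pivot:
  Partition 1: 1293 comparisons (n-1 elements to compare)
  Partition 2: 1292 comparisons
  Partition 3: 1291 comparisons
  Partition 4: 1290 comparisons
  Partition 5: 1289 comparisons
  ...
  Last partition: 0 comparisons
Total = (n-1) + (n-2) + ... + 1 + 0 = n*(n-1)/2
= 1294*1293/2 = 836571


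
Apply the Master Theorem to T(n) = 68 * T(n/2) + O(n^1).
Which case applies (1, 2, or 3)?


The Master Theorem: T(n) = a*T(n/b) + O(n^c)
  a = 68, b = 2, c = 1
log_b(a) = log_2(68) ~ 6.087
Compare b^c with a: 2^1 = 2 < 68, so c < log_b(a).
Since c < log_b(a), Case 1 applies.
T(n) = O(n^(log_2 68)) ~ O(n^6.087)
Master Theorem case = 1


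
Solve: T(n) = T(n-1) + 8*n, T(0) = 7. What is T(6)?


Expanding the recurrence:
T(6) = T(5) + 8*6
       = T(4) + 8*5 + 8*6
       ...
       = T(0) + 8*(1 + 2 + ... + 6)
       = 7 + 8 * 6*7/2
       = 7 + 8 * 21
       = 7 + 168 = 175


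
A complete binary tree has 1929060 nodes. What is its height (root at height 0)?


In a complete binary tree, level k holds nodes 2^k .. 2^(k+1)-1 (1-indexed).
Height = floor(log2(n)) = floor(log2(1929060)) = 20
Check: 2^20 = 1048576 <= 1929060 < 2097152 = 2^21


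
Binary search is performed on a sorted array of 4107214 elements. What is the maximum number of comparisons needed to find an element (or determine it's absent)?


Binary search halves the search space each comparison:
  Step 1: search space = 4107214 -> 2053607
  Step 2: search space = 2053607 -> 1026803
  Step 3: search space = 1026803 -> 513401
  Step 4: search space = 513401 -> 256700
  Step 5: search space = 256700 -> 128350
  Step 6: search space = 128350 -> 64175
  Step 7: search space = 64175 -> 32087
  Step 8: search space = 32087 -> 16043
  Step 9: search space = 16043 -> 8021
  Step 10: search space = 8021 -> 4010
  Step 11: search space = 4010 -> 2005
  Step 12: search space = 2005 -> 1002
  Step 13: search space = 1002 -> 501
  Step 14: search space = 501 -> 250
  Step 15: search space = 250 -> 125
  Step 16: search space = 125 -> 62
  Step 17: search space = 62 -> 31
  Step 18: search space = 31 -> 15
  Step 19: search space = 15 -> 7
  Step 20: search space = 7 -> 3
  Step 21: search space = 3 -> 1
  Step 22: search space = 1 (final check)
Maximum comparisons = floor(log2(4107214)) + 1 = 21 + 1 = 22


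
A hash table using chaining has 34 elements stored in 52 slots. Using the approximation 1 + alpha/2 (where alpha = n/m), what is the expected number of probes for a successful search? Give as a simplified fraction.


Load factor alpha = n/m = 34/52
Expected probes = 1 + alpha/2 = 1 + 34/(2*52)
= 1 + 34/104
= 104/104 + 34/104
= 138/104
Simplify: 69/52


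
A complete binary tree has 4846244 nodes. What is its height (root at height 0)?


In a complete binary tree, level k holds nodes 2^k .. 2^(k+1)-1 (1-indexed).
Height = floor(log2(n)) = floor(log2(4846244)) = 22
Check: 2^22 = 4194304 <= 4846244 < 8388608 = 2^23


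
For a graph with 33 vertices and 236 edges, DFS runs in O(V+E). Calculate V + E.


A full DFS traversal visits each vertex once and examines each edge once.
V = 33
E = 236
Sum = 33 + 236 = 269


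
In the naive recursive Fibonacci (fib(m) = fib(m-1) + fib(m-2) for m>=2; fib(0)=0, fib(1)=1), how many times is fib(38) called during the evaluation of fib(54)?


Let N(m) = number of times fib(m) is called while evaluating fib(54).
N(54) = 1 (the initial call).
N(53) = 1 (only fib(54) calls it).
For 1 <= m <= 52: fib(m) is called by fib(m+1) and fib(m+2), so
  N(m) = N(m+1) + N(m+2).
fib(0) is called only by fib(2), so N(0) = N(2).
Walk down from m=54:
  N(54)=1, N(53)=1, N(52)=2, N(51)=3, N(50)=5, N(49)=8, N(48)=13, N(47)=21, N(46)=34, N(45)=55, N(44)=89, N(43)=144, N(42)=233, N(41)=377, N(40)=610, N(39)=987, N(38)=1597
N(38) = 1597


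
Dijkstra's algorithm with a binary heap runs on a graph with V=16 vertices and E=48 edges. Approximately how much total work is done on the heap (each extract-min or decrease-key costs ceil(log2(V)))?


Dijkstra with a binary heap: each vertex is extracted once, each edge may relax once.
Each heap operation costs O(log V).
V + E = 16 + 48 = 64
ceil(log2(16)) = 4 (since 2^3 = 8 < 16 <= 16 = 2^4)
Total heap work = (V+E) * ceil(log2(V)) = 64 * 4 = 256


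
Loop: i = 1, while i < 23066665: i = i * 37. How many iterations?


i multiplies by 37 each step:
i = 1 -> 37 -> 1369 -> 50653 -> 1874161 -> 69343957 (stop)
Iterations = ceil(log_37(23066665)) = 5


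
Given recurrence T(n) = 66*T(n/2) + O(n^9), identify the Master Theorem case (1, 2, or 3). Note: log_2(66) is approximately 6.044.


Master Theorem parameters: a=66, b=2, c=9
log_b(a) = 6.044
Compare b^c with a: 2^9 = 512 > 66, so c > log_b(a).
Comparing c=9 vs log_b(a)=6.044:
9 > 6.044 => Case 3
Result: T(n) = O(n^9)
Master Theorem case = 3


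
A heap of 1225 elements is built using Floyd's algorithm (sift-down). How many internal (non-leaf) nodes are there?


Leaf nodes occupy roughly half the array.
Sift-down is called for each internal node, starting from the last one.
Internal nodes = floor(n/2) = floor(1225/2) = 612


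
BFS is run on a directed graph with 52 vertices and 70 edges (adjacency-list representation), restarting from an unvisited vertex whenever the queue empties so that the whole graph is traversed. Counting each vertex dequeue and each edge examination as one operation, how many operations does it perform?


A full BFS traversal dequeues each vertex exactly once and examines each directed edge exactly once.
V = 52 (vertex processing cost)
E = 70 (edge examination cost)
Total operations proportional to V + E = 52 + 70 = 122


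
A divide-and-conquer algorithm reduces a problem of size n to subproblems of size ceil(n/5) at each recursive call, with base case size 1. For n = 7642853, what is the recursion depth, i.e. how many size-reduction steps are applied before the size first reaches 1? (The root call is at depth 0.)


Each step divides the size by 5 (rounding up); after k steps the size is ceil(n/5^k), which equals 1 exactly when 5^k >= n.
So the depth is the smallest k with 5^k >= 7642853, i.e. ceil(log_5(7642853)).
5^9 = 1953125 < 7642853 <= 9765625 = 5^10
Recursion depth = 10


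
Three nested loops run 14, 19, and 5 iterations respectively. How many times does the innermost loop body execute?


Loop 1 (outermost): 14 iterations
Loop 2 (middle): 19 iterations per outer
Loop 3 (innermost): 5 iterations per middle
Total = 14 * 19 * 5 = 1330


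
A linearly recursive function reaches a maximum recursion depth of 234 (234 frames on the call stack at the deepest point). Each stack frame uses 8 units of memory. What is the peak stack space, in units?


Maximum recursion depth = 234 frames
Memory per frame = 8 units
Total stack space = depth * frame_size
= 234 * 8 = 1872


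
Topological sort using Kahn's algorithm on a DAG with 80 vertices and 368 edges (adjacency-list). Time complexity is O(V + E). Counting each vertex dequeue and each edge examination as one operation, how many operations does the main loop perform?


Kahn's algorithm:
  1. Compute in-degrees: O(V + E)
  2. Process queue: each vertex dequeued once (O(V))
     each edge examined once (O(E))
Total = V + E = 80 + 368 = 448


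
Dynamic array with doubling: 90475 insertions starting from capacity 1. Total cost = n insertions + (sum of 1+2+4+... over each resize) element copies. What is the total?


n = 90475
Insertion costs: 90475
Resizes copy 1, 2, 4, ... up to the largest power of 2 that is <= n-1 = 90474, i.e. 65536.
Copy costs = 1 + 2 + 4 + 8 + 16 + 32 + 64 + 128 + 256 + 512 + 1024 + 2048 + 4096 + 8192 + 16384 + 32768 + 65536 = 131071
Total = 90475 + 131071 = 221546


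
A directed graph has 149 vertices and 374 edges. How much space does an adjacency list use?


Adjacency list: one list head per vertex + one entry per edge
Vertex heads: 149
Edge entries: 374
Total = 149 + 374 = 523


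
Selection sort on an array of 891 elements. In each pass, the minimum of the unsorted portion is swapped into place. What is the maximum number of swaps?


Selection sort performs one swap per pass:
  Pass 1: find min in positions 0 to 890, swap with position 0
  Pass 2: find min in positions 1 to 890, swap with position 1
  Pass 3: find min in positions 2 to 890, swap with position 2
  Pass 4: find min in positions 3 to 890, swap with position 3
  Pass 5: find min in positions 4 to 890, swap with position 4
  ... (885 more passes)
Total passes (and swaps) = n - 1 = 891 - 1 = 890


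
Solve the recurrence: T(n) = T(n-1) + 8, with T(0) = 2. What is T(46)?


Unrolling the recurrence:
T(46) = T(45) + 8
       = T(44) + 8 + 8
       = T(43) + 8*3
       ...
       = T(0) + 8*46
       = 2 + 368 = 370


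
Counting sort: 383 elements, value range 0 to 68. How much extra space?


n = 383 (output array)
k = 69 (count array for 69 distinct values)
Extra space = 383 + 69 = 452


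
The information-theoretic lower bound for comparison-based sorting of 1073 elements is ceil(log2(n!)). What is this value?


A binary decision tree of height h has at most 2^h leaves and needs at least n! of them, so h >= ceil(log2(n!)).
1073! is far too large to multiply out, so use Stirling's series:
  ln(n!) ~ n ln n - n + (1/2) ln(2 pi n) + 1/(12n)  (error below 1/(360 n^3), negligible here)
  ln(1073) = 6.9782137
  n ln n = 1073 * 6.9782137 = 7487.6233
  (1/2) ln(2 pi * 1073) = (1/2) ln(6741.8578) = 4.4080
  1/(12*1073) = 0.0001
  ln(1073!) ~ 7487.6233 - 1073 + 4.4080 + 0.0001 = 6419.0314
Convert to base 2: log2(1073!) = 6419.0314 / ln 2 = 6419.0314 / 0.69314718 = 9260.7048
ceil(9260.7048) = 9261


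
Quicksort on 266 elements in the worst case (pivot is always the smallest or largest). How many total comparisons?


In the worst case, each partition step picks the worst pivot:
  Partition 1: 265 comparisons (n-1 elements to compare)
  Partition 2: 264 comparisons
  Partition 3: 263 comparisons
  Partition 4: 262 comparisons
  Partition 5: 261 comparisons
  ...
  Last partition: 0 comparisons
Total = (n-1) + (n-2) + ... + 1 + 0 = n*(n-1)/2
= 266*265/2 = 35245


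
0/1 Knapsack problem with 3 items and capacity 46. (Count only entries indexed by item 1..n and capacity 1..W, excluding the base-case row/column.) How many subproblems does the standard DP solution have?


The DP table is indexed by (item, capacity).
Rows: 3 items
Columns: 46 capacity values (1 to W)
Total subproblems = 3 * 46 = 138


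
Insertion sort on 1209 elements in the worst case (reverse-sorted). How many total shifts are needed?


In the worst case (reverse-sorted), each element shifts past all previous:
  Element 1: 1 shifts
  Element 2: 2 shifts
  Element 3: 3 shifts
  Element 4: 4 shifts
  Element 5: 5 shifts
  ...
  Element 1208: 1208 shifts
Total = 1 + 2 + ... + 1208
= 1209*(1209-1)/2 = 730236


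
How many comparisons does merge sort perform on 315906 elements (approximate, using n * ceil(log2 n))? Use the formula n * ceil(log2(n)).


Recursion depth: ceil(log2(315906)) = 19
Each recursion level merges n = 315906 elements
Total = 315906 * 19 = 6002214


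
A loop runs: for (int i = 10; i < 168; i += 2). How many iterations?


Loop starts at i = 10, increments by 2, stops when i >= 168.
Number of iterations = ceil((168 - 10) / 2)
= ceil(158 / 2)
= 79


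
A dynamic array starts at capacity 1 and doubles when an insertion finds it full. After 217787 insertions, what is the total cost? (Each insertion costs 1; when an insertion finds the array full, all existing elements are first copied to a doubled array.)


Insertion cost: 217787 (one per element)
Resizes occur just before inserting elements 2, 3, 5, 9, ...
Elements copied at each resize: 1 + 2 + 4 + 8 + 16 + 32 + 64 + 128 + 256 + 512 + 1024 + 2048 + 4096 + 8192 + 16384 + 32768 + 65536 + 131072
Sum of copies = 262143 (geometric series: 2^k - 1)
Total = 217787 + 262143 = 479930


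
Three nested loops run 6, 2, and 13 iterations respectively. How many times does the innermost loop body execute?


Loop 1 (outermost): 6 iterations
Loop 2 (middle): 2 iterations per outer
Loop 3 (innermost): 13 iterations per middle
Total = 6 * 2 * 13 = 156


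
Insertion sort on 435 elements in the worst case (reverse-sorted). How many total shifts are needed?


In the worst case (reverse-sorted), each element shifts past all previous:
  Element 1: 1 shifts
  Element 2: 2 shifts
  Element 3: 3 shifts
  Element 4: 4 shifts
  Element 5: 5 shifts
  ...
  Element 434: 434 shifts
Total = 1 + 2 + ... + 434
= 435*(435-1)/2 = 94395
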